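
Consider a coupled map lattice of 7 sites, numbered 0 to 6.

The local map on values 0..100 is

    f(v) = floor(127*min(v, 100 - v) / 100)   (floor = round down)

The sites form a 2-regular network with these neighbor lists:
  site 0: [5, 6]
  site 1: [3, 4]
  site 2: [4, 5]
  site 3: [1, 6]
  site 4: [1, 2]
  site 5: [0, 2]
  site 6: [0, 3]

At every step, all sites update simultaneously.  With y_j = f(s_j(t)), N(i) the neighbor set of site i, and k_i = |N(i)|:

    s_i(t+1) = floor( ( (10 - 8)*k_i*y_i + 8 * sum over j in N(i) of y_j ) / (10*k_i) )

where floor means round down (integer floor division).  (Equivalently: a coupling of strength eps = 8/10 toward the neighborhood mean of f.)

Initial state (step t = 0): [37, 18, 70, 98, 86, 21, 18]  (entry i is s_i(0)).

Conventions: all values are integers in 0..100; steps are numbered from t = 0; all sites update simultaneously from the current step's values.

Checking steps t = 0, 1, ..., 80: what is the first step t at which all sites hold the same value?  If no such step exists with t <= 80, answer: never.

Simulating step by step:
t=0: [37, 18, 70, 98, 86, 21, 18]  (not all equal)
t=1: [28, 12, 24, 18, 27, 38, 23]  (not all equal)
t=2: [37, 25, 38, 22, 24, 35, 28]  (not all equal)
t=3: [40, 29, 39, 31, 37, 46, 36]  (not all equal)
t=4: [51, 41, 51, 40, 43, 51, 44]  (not all equal)
t=5: [59, 52, 58, 52, 56, 62, 55]  (not all equal)
t=6: [52, 58, 51, 58, 56, 51, 56]  (not all equal)
t=7: [58, 53, 59, 53, 57, 61, 56]  (not all equal)
t=8: [52, 57, 51, 57, 55, 51, 55]  (not all equal)
t=9: [59, 55, 60, 55, 57, 61, 57]  (not all equal)
t=10: [51, 55, 51, 55, 53, 50, 54]  (not all equal)
t=11: [60, 57, 61, 57, 59, 62, 59]  (not all equal)
t=12: [50, 53, 49, 53, 51, 49, 52]  (not all equal)
t=13: [61, 60, 62, 59, 60, 62, 60]  (not all equal)
t=14: [49, 50, 48, 50, 49, 48, 50]  (not all equal)
t=15: [61, 62, 60, 63, 61, 60, 62]  (not all equal)
t=16: [49, 47, 49, 47, 49, 49, 47]  (not all equal)
t=17: [60, 60, 62, 59, 60, 62, 60]  (not all equal)
t=18: [49, 50, 48, 50, 49, 48, 50]  (not all equal)

Answer: never
Key observation: The state at step 14 reappears at step 18 — the system is in a cycle of period 4 from step 14 on.  No step 0..18 is synchronized, and the cycle repeats forever, so no step up to 80 (or ever) has all sites equal.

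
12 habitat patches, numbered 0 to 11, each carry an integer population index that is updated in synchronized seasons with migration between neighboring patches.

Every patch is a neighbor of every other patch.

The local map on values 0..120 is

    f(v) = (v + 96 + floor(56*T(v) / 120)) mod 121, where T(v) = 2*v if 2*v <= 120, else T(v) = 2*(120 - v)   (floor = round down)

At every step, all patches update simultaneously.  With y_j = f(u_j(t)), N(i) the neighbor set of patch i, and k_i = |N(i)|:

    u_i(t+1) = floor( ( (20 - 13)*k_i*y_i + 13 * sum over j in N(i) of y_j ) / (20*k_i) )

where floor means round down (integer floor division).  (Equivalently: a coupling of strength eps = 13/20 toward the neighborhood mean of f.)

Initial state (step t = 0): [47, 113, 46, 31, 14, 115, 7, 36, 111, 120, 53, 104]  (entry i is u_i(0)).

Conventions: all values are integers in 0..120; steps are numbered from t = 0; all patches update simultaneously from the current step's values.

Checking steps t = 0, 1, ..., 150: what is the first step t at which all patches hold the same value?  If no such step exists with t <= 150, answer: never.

Simulating step by step:
t=0: [47, 113, 46, 31, 14, 115, 7, 36, 111, 120, 53, 104]  (not all equal)
t=1: [69, 78, 69, 60, 51, 78, 82, 63, 78, 78, 73, 78]  (not all equal)
t=2: [90, 90, 90, 90, 85, 90, 90, 90, 90, 90, 90, 90]  (not all equal)
t=3: [92, 92, 92, 92, 92, 92, 92, 92, 92, 92, 92, 92]  (all equal)

Answer: 3
Key observation: Synchronization is absorbing here: once all patches are equal they stay equal, and step 3 is the first all-equal step.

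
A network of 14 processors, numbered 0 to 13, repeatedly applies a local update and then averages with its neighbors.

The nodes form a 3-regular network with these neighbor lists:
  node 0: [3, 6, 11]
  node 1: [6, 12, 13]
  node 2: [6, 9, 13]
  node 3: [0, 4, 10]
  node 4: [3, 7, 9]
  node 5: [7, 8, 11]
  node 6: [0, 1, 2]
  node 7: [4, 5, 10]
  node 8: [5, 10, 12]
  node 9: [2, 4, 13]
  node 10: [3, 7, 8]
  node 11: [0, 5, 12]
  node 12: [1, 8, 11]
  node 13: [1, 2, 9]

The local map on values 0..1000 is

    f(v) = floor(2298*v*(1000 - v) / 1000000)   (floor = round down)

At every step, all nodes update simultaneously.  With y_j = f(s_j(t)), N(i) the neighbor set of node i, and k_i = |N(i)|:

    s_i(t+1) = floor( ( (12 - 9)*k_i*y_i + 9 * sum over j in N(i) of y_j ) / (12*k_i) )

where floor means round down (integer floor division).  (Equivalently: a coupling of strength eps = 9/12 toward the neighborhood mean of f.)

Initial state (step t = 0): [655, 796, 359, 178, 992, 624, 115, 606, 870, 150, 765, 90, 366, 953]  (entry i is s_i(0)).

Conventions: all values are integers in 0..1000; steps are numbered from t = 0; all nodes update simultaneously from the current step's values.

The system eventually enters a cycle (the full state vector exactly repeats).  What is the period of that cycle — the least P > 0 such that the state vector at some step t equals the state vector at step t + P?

Simulating step by step:
t=0: [655, 796, 359, 178, 992, 624, 115, 606, 870, 150, 765, 90, 366, 953]
t=1: [319, 310, 288, 321, 298, 383, 413, 379, 436, 235, 389, 444, 338, 323]
t=2: [530, 516, 485, 506, 483, 553, 504, 527, 542, 466, 537, 530, 534, 469]
t=3: [573, 572, 572, 572, 572, 570, 573, 571, 570, 572, 571, 570, 571, 572]
t=4: [562, 562, 562, 562, 562, 562, 562, 562, 562, 562, 562, 562, 562, 562]
t=5: [565, 565, 565, 565, 565, 565, 565, 565, 565, 565, 565, 565, 565, 565]
t=6: [564, 564, 564, 564, 564, 564, 564, 564, 564, 564, 564, 564, 564, 564]
t=7: [565, 565, 565, 565, 565, 565, 565, 565, 565, 565, 565, 565, 565, 565]

Answer: 2
Key observation: The state at step 5, [565, 565, 565, 565, 565, 565, 565, 565, 565, 565, 565, 565, 565, 565], reappears at step 7 — and no state repeats earlier — so the cycle the system enters has period 2.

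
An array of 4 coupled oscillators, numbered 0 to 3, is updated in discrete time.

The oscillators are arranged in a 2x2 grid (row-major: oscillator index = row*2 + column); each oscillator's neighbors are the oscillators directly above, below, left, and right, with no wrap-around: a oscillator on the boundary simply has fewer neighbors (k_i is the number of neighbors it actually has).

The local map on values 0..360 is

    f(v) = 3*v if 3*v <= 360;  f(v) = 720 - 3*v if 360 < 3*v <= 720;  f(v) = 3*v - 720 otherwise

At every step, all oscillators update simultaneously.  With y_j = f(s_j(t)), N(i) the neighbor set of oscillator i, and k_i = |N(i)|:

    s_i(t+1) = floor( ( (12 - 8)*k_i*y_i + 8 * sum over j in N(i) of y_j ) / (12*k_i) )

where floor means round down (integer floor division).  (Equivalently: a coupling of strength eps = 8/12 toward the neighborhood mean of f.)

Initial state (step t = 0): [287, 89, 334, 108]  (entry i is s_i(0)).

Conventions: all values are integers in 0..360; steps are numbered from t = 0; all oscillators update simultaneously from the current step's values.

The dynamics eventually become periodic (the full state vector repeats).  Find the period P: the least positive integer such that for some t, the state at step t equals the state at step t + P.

Answer: 4
Key observation: The state at step 8, [75, 59, 58, 60], reappears at step 12 — and no state repeats earlier — so the cycle the system enters has period 4.

Derivation:
t=0: [287, 89, 334, 108]
t=1: [230, 244, 249, 291]
t=2: [23, 65, 70, 64]
t=3: [158, 152, 157, 199]
t=4: [253, 211, 206, 212]
t=5: [76, 70, 75, 91]
t=6: [221, 237, 242, 236]
t=7: [24, 26, 25, 9]
t=8: [75, 59, 58, 60]
t=9: [192, 194, 193, 177]
t=10: [141, 157, 158, 156]
t=11: [264, 266, 265, 249]
t=12: [75, 59, 58, 60]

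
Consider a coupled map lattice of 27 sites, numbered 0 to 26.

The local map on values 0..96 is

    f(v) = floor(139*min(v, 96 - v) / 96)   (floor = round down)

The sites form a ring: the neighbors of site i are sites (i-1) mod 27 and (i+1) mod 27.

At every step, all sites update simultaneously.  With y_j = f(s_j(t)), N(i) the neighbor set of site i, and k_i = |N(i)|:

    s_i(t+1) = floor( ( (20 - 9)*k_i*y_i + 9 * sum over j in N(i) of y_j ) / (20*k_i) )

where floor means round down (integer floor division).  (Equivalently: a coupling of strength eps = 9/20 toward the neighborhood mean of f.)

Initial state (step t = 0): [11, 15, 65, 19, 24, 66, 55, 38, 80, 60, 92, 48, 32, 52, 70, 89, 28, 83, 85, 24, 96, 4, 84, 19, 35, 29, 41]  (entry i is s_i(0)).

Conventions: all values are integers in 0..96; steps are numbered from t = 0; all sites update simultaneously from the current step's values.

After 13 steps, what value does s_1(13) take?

Simulating step by step:
t=0: [11, 15, 65, 19, 24, 66, 55, 38, 80, 60, 92, 48, 32, 52, 70, 89, 28, 83, 85, 24, 96, 4, 84, 19, 35, 29, 41]
t=1: [26, 24, 35, 32, 34, 44, 54, 48, 36, 34, 29, 49, 55, 53, 36, 22, 28, 22, 19, 22, 8, 6, 16, 29, 42, 47, 45]
t=2: [42, 38, 45, 47, 51, 59, 62, 63, 55, 47, 48, 59, 61, 59, 49, 37, 35, 32, 28, 25, 14, 12, 23, 41, 57, 65, 59]
t=3: [57, 58, 63, 66, 62, 54, 49, 50, 58, 66, 65, 55, 51, 55, 61, 55, 49, 45, 40, 33, 22, 21, 35, 52, 53, 48, 52]
t=4: [57, 53, 47, 45, 50, 59, 65, 63, 54, 45, 47, 56, 62, 58, 54, 59, 65, 63, 56, 45, 34, 34, 48, 59, 63, 66, 62]
t=5: [55, 62, 65, 65, 62, 53, 46, 49, 58, 64, 64, 57, 52, 54, 57, 52, 46, 48, 56, 59, 52, 53, 60, 55, 47, 45, 49]
t=6: [58, 50, 45, 45, 50, 59, 65, 64, 55, 48, 48, 55, 60, 59, 58, 62, 66, 65, 58, 56, 60, 59, 55, 59, 65, 66, 65]
t=7: [55, 63, 65, 65, 62, 53, 46, 48, 58, 66, 66, 59, 53, 53, 53, 49, 44, 46, 52, 55, 53, 54, 56, 52, 45, 43, 46]
t=8: [57, 49, 44, 45, 50, 59, 65, 65, 55, 45, 45, 52, 59, 62, 63, 65, 64, 64, 62, 60, 60, 59, 59, 62, 63, 63, 63]
t=9: [56, 64, 64, 64, 62, 53, 46, 47, 56, 63, 64, 61, 54, 49, 46, 45, 45, 46, 49, 51, 52, 52, 52, 49, 47, 47, 49]
t=10: [57, 48, 46, 46, 51, 59, 65, 65, 57, 49, 47, 51, 59, 65, 66, 65, 65, 66, 66, 65, 63, 63, 64, 66, 68, 68, 65]
t=11: [56, 65, 66, 65, 62, 53, 46, 46, 56, 65, 67, 62, 53, 45, 43, 43, 43, 43, 43, 44, 46, 46, 45, 43, 40, 40, 45]
t=12: [55, 46, 43, 44, 50, 59, 65, 63, 56, 46, 43, 50, 59, 63, 62, 62, 62, 62, 62, 63, 65, 65, 64, 61, 58, 58, 61]
t=13: [58, 63, 63, 63, 62, 53, 46, 48, 56, 63, 63, 62, 54, 48, 48, 49, 49, 49, 48, 46, 44, 44, 46, 50, 53, 53, 53]

Answer: s_1(13) = 63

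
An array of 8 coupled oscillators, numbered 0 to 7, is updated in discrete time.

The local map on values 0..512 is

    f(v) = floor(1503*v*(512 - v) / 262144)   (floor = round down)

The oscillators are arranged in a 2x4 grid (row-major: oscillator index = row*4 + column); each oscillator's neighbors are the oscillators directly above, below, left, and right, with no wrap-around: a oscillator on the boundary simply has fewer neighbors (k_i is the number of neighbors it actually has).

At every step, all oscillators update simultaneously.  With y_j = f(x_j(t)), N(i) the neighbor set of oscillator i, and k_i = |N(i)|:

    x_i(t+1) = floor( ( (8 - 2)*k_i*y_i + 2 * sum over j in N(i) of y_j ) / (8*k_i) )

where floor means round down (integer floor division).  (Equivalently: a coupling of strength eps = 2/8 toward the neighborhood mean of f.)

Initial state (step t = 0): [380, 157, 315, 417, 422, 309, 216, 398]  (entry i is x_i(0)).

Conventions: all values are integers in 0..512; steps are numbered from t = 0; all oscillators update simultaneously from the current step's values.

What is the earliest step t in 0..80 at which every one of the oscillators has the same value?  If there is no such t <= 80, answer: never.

Answer: 20
Key observation: Synchronization is absorbing here: once all oscillators are equal they stay equal, and step 20 is the first all-equal step.

Derivation:
t=0: [380, 157, 315, 417, 422, 309, 216, 398]  (not all equal)
t=1: [282, 322, 342, 247, 243, 344, 355, 269]  (not all equal)
t=2: [368, 348, 336, 369, 368, 335, 325, 367]  (not all equal)
t=3: [306, 327, 335, 307, 307, 335, 342, 310]  (not all equal)
t=4: [359, 346, 340, 357, 357, 340, 336, 355]  (not all equal)
t=5: [316, 328, 333, 319, 318, 333, 336, 321]  (not all equal)
t=6: [353, 345, 342, 350, 351, 342, 340, 349]  (not all equal)
t=7: [322, 329, 332, 326, 324, 332, 333, 327]  (not all equal)
t=8: [349, 344, 342, 346, 348, 342, 341, 345]  (not all equal)
t=9: [326, 330, 332, 329, 327, 332, 333, 330]  (not all equal)
t=10: [346, 343, 342, 344, 345, 342, 341, 343]  (not all equal)
t=11: [329, 331, 332, 331, 330, 332, 333, 332]  (not all equal)
t=12: [344, 343, 342, 342, 343, 342, 341, 342]  (not all equal)
t=13: [331, 332, 333, 333, 332, 332, 333, 333]  (not all equal)
t=14: [342, 342, 341, 341, 342, 341, 341, 341]  (not all equal)
t=15: [333, 333, 333, 334, 333, 333, 334, 334]  (not all equal)
t=16: [341, 341, 340, 340, 341, 340, 340, 340]  (not all equal)
t=17: [334, 334, 334, 335, 334, 334, 335, 335]  (not all equal)
t=18: [340, 340, 339, 339, 340, 339, 339, 339]  (not all equal)
t=19: [335, 335, 335, 336, 335, 335, 336, 336]  (not all equal)
t=20: [339, 339, 339, 339, 339, 339, 339, 339]  (all equal)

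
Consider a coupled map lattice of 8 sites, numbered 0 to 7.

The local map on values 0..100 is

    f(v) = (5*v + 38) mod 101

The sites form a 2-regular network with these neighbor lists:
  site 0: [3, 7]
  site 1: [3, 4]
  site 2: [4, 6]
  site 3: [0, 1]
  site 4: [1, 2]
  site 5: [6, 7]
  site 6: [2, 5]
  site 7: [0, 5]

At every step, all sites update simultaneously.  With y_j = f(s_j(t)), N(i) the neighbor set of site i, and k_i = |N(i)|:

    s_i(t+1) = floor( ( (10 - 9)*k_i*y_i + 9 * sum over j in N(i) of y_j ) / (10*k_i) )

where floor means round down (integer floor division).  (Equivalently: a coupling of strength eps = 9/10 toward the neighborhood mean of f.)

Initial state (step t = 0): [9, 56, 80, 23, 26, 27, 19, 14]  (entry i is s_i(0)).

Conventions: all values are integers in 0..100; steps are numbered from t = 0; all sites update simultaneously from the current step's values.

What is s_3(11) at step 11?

Simulating step by step:
t=0: [9, 56, 80, 23, 26, 27, 19, 14]
t=1: [34, 55, 47, 49, 28, 24, 50, 70]
t=2: [75, 72, 80, 15, 44, 82, 66, 36]
t=3: [13, 40, 57, 48, 63, 40, 41, 25]
t=4: [62, 60, 42, 24, 30, 49, 29, 23]
t=5: [53, 68, 80, 41, 45, 68, 65, 61]
t=6: [36, 53, 57, 37, 55, 52, 55, 37]
t=7: [20, 13, 11, 9, 10, 23, 53, 52]
t=8: [84, 77, 48, 25, 51, 48, 65, 49]
t=9: [69, 70, 75, 39, 51, 71, 74, 66]
t=10: [51, 63, 43, 77, 51, 40, 44, 83]
t=11: [39, 54, 71, 65, 54, 50, 44, 62]

Answer: s_3(11) = 65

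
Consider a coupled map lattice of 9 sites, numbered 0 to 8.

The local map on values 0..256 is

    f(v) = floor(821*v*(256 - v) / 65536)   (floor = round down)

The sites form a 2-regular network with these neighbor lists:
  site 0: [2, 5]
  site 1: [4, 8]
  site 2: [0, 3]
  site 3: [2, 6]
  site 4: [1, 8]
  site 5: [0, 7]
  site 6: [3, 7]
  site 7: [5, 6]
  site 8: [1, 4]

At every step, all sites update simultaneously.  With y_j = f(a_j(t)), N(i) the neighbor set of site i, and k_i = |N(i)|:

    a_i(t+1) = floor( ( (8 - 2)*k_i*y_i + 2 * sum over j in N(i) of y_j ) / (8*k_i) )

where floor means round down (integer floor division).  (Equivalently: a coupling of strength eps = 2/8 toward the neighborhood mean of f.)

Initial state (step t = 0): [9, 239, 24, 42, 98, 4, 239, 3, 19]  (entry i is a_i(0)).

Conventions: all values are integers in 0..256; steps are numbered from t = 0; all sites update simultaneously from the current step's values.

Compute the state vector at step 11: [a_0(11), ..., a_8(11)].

Simulating step by step:
t=0: [9, 239, 24, 42, 98, 4, 239, 3, 19]
t=1: [30, 68, 69, 98, 158, 13, 52, 14, 72]
t=2: [88, 164, 155, 181, 185, 45, 128, 52, 167]
t=3: [178, 185, 191, 177, 169, 128, 191, 139, 183]
t=4: [174, 166, 159, 170, 179, 200, 163, 197, 168]
t=5: [175, 184, 189, 185, 175, 145, 182, 149, 183]
t=6: [177, 166, 161, 163, 174, 197, 171, 195, 168]
t=7: [173, 185, 188, 188, 180, 149, 178, 152, 184]
t=8: [179, 165, 162, 161, 169, 196, 174, 195, 165]
t=9: [171, 187, 187, 189, 185, 150, 176, 152, 187]
t=10: [181, 161, 163, 160, 163, 196, 176, 195, 161]
t=11: [169, 190, 187, 189, 189, 150, 174, 152, 190]

Answer: [169, 190, 187, 189, 189, 150, 174, 152, 190]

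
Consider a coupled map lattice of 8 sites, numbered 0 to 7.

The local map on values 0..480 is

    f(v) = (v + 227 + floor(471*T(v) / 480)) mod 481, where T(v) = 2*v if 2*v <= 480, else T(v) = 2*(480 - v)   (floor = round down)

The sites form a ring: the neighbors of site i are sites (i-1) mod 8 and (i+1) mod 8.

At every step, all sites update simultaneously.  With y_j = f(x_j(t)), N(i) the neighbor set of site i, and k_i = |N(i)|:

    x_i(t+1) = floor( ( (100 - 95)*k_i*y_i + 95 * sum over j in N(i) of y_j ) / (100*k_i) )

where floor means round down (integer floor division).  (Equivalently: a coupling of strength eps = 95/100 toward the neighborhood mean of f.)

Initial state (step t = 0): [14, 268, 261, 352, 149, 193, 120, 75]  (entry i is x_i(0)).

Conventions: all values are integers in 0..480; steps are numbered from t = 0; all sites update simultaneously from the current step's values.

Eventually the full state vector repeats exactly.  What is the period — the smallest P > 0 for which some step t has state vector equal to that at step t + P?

Answer: 2
Key observation: The state at step 49, [354, 354, 354, 354, 354, 354, 354, 354], reappears at step 51 — and no state repeats earlier — so the cycle the system enters has period 2.

Derivation:
t=0: [14, 268, 261, 352, 149, 193, 120, 75]
t=1: [430, 355, 391, 313, 325, 152, 368, 197]
t=2: [334, 295, 363, 345, 295, 346, 266, 304]
t=3: [397, 354, 377, 370, 356, 414, 377, 398]
t=4: [324, 316, 338, 334, 311, 332, 297, 314]
t=5: [383, 369, 373, 374, 368, 393, 377, 388]
t=6: [322, 323, 329, 330, 319, 328, 312, 321]
t=7: [378, 374, 373, 375, 371, 382, 376, 382]
t=8: [324, 326, 327, 328, 323, 327, 320, 324]
t=9: [375, 374, 373, 374, 372, 378, 374, 377]
t=10: [326, 327, 328, 328, 326, 328, 324, 327]
t=11: [373, 373, 372, 372, 372, 374, 372, 374]
t=12: [328, 328, 328, 329, 328, 328, 328, 328]
t=13: [372, 372, 371, 371, 371, 372, 372, 372]
t=14: [329, 329, 329, 330, 329, 329, 329, 329]
t=15: [371, 371, 370, 370, 370, 371, 371, 371]
t=16: [330, 330, 330, 331, 330, 330, 330, 330]
t=17: [370, 370, 369, 369, 369, 370, 370, 370]
t=18: [331, 331, 331, 332, 331, 331, 331, 331]
t=19: [369, 369, 368, 368, 368, 369, 369, 369]
t=20: [332, 332, 332, 333, 332, 332, 332, 332]
t=21: [368, 368, 367, 367, 367, 368, 368, 368]
t=22: [333, 333, 333, 334, 333, 333, 333, 333]
t=23: [367, 367, 366, 366, 366, 367, 367, 367]
t=24: [334, 334, 334, 335, 334, 334, 334, 334]
t=25: [366, 366, 365, 365, 365, 366, 366, 366]
t=26: [335, 335, 335, 336, 335, 335, 335, 335]
t=27: [365, 365, 364, 364, 364, 365, 365, 365]
t=28: [336, 336, 336, 337, 336, 336, 336, 336]
t=29: [364, 364, 363, 363, 363, 364, 364, 364]
t=30: [337, 337, 337, 338, 337, 337, 337, 337]
t=31: [363, 363, 362, 362, 362, 363, 363, 363]
t=32: [338, 338, 338, 339, 338, 338, 338, 338]
t=33: [362, 362, 361, 361, 361, 362, 362, 362]
t=34: [339, 339, 339, 340, 339, 339, 339, 339]
t=35: [361, 361, 360, 360, 360, 361, 361, 361]
t=36: [340, 340, 340, 341, 340, 340, 340, 340]
t=37: [360, 360, 359, 359, 359, 360, 360, 360]
t=38: [341, 341, 341, 342, 341, 341, 341, 341]
t=39: [359, 359, 358, 358, 358, 359, 359, 359]
t=40: [342, 342, 342, 343, 342, 342, 342, 342]
t=41: [358, 358, 357, 357, 357, 358, 358, 358]
t=42: [343, 343, 343, 344, 343, 343, 343, 343]
t=43: [357, 357, 356, 356, 356, 357, 357, 357]
t=44: [344, 344, 344, 345, 344, 344, 344, 344]
t=45: [356, 356, 355, 355, 355, 356, 356, 356]
t=46: [345, 345, 345, 346, 345, 345, 345, 345]
t=47: [355, 355, 354, 354, 354, 355, 355, 355]
t=48: [346, 346, 346, 347, 346, 346, 346, 346]
t=49: [354, 354, 354, 354, 354, 354, 354, 354]
t=50: [347, 347, 347, 347, 347, 347, 347, 347]
t=51: [354, 354, 354, 354, 354, 354, 354, 354]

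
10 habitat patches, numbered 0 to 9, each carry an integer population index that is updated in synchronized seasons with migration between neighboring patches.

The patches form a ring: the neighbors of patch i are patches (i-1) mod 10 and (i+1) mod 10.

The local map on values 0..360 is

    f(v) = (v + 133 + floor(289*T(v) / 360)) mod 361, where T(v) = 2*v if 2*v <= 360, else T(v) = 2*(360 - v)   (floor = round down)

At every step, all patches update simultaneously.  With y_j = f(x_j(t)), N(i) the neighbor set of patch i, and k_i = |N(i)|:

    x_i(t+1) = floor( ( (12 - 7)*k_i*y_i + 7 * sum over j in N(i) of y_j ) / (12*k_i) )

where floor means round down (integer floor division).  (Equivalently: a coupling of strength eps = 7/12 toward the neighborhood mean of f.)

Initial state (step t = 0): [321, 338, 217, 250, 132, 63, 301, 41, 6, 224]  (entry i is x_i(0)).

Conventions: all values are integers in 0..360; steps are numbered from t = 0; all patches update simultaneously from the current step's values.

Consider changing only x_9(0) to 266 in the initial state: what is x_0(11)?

Simulating step by step:
t=0: [321, 338, 217, 250, 132, 63, 301, 41, 6, 266]
t=1: [161, 169, 190, 179, 192, 206, 225, 191, 186, 166]
t=2: [200, 212, 228, 235, 232, 223, 222, 228, 226, 209]
t=3: [224, 220, 212, 208, 209, 212, 213, 212, 215, 221]
t=4: [215, 216, 220, 222, 222, 221, 221, 220, 218, 216]
t=5: [219, 218, 216, 215, 215, 215, 216, 216, 217, 218]
t=6: [217, 217, 218, 219, 219, 219, 219, 218, 218, 217]
t=7: [218, 217, 217, 217, 217, 217, 217, 217, 217, 217]
t=8: [217, 217, 218, 218, 218, 218, 218, 218, 218, 217]
t=9: [218, 217, 217, 217, 217, 217, 217, 217, 217, 217]
t=10: [217, 217, 218, 218, 218, 218, 218, 218, 218, 217]
t=11: [218, 217, 217, 217, 217, 217, 217, 217, 217, 217]

Answer: x_0(11) = 218
Key observation: This trace re-runs the system from the modified initial state.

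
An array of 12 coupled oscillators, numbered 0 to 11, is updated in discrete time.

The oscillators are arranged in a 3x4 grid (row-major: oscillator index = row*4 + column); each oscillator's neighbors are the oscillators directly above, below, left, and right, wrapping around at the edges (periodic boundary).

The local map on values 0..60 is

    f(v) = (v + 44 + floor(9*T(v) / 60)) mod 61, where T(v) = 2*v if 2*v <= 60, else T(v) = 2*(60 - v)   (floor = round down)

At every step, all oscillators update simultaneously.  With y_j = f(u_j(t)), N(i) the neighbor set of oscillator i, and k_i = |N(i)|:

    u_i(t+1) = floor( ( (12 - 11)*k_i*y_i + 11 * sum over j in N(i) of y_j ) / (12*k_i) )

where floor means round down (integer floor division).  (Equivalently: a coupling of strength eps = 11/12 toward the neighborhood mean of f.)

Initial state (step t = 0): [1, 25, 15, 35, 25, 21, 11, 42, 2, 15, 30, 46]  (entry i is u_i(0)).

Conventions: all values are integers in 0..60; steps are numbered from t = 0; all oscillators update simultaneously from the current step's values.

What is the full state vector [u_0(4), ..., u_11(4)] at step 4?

Answer: [9, 16, 16, 25, 18, 18, 24, 20, 18, 18, 24, 20]

Derivation:
t=0: [1, 25, 15, 35, 25, 21, 11, 42, 2, 15, 30, 46]
t=1: [26, 14, 27, 27, 31, 21, 19, 32, 25, 21, 23, 30]
t=2: [14, 12, 10, 19, 16, 10, 15, 17, 17, 9, 14, 17]
t=3: [17, 43, 20, 16, 15, 32, 27, 4, 15, 32, 27, 4]
t=4: [9, 16, 16, 25, 18, 18, 24, 20, 18, 18, 24, 20]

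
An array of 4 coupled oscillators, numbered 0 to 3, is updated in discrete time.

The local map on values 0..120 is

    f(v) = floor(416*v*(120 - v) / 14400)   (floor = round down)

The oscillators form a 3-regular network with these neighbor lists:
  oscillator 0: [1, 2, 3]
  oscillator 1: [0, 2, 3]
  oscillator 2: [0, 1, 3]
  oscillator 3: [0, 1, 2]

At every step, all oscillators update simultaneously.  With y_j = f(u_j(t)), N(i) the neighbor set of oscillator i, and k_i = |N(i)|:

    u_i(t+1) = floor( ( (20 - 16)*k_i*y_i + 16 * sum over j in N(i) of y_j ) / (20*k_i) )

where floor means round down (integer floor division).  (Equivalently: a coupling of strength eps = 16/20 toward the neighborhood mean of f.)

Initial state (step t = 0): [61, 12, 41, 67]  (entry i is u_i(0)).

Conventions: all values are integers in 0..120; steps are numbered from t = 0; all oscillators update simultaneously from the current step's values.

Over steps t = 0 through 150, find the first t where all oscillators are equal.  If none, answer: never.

Answer: 3
Key observation: Synchronization is absorbing here: once all oscillators are equal they stay equal, and step 3 is the first all-equal step.

Derivation:
t=0: [61, 12, 41, 67]  (not all equal)
t=1: [82, 86, 83, 82]  (not all equal)
t=2: [87, 88, 88, 87]  (not all equal)
t=3: [81, 81, 81, 81]  (all equal)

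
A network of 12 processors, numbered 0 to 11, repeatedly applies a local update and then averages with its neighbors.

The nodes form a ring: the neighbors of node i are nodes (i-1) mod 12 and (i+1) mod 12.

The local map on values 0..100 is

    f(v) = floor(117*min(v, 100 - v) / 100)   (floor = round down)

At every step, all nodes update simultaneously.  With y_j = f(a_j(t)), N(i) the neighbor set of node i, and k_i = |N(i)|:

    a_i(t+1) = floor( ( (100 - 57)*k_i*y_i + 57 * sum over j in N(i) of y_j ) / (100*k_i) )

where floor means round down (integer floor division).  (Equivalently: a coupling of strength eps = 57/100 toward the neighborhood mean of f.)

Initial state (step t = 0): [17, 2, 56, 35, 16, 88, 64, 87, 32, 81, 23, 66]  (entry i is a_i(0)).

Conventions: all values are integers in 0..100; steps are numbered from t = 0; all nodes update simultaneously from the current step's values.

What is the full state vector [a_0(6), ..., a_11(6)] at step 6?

Simulating step by step:
t=0: [17, 2, 56, 35, 16, 88, 64, 87, 32, 81, 23, 66]
t=1: [19, 20, 33, 36, 23, 23, 26, 28, 26, 27, 28, 29]
t=2: [25, 26, 34, 36, 30, 27, 29, 30, 30, 31, 32, 29]
t=3: [30, 32, 37, 39, 35, 32, 33, 34, 35, 36, 35, 33]
t=4: [36, 38, 41, 43, 40, 38, 38, 39, 40, 40, 40, 37]
t=5: [42, 44, 47, 48, 46, 44, 44, 45, 45, 46, 45, 43]
t=6: [49, 51, 53, 54, 53, 51, 51, 51, 52, 52, 51, 50]

Answer: [49, 51, 53, 54, 53, 51, 51, 51, 52, 52, 51, 50]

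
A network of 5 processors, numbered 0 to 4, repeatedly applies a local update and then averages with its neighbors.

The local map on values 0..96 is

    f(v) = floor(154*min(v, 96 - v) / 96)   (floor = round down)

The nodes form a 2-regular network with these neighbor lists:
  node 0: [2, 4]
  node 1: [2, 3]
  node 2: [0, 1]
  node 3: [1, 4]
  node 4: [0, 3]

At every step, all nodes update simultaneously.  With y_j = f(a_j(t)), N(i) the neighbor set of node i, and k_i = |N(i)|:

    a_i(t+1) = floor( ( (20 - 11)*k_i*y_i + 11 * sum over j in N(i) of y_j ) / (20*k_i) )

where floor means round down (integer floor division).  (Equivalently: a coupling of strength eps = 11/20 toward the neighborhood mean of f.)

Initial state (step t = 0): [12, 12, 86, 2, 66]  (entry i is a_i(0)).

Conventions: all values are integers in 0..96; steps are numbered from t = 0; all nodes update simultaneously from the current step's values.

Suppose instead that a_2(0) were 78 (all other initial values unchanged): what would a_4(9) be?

Simulating step by step:
t=0: [12, 12, 78, 2, 66]
t=1: [29, 17, 23, 19, 27]
t=2: [42, 30, 36, 32, 40]
t=3: [63, 51, 57, 53, 61]
t=4: [55, 68, 62, 65, 58]
t=5: [60, 48, 54, 50, 58]
t=6: [60, 73, 67, 70, 62]
t=7: [53, 40, 46, 43, 51]
t=8: [70, 67, 69, 68, 69]
t=9: [42, 44, 43, 44, 42]

Answer: a_4(9) = 42
Key observation: This trace re-runs the system from the modified initial state.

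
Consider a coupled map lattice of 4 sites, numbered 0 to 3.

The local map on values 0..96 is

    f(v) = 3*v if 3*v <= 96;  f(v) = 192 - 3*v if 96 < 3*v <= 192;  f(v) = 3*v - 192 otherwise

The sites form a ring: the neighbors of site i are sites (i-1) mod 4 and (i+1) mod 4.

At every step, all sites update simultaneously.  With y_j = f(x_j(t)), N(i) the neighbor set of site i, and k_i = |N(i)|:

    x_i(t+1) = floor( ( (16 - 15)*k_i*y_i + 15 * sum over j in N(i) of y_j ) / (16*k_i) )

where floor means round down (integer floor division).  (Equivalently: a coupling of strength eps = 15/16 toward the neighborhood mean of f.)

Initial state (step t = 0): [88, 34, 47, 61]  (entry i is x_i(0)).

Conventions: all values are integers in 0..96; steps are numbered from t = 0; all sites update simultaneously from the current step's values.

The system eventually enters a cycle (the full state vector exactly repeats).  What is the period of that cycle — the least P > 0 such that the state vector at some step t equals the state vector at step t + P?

Answer: 8
Key observation: The state at step 26, [66, 66, 66, 66], reappears at step 34 — and no state repeats earlier — so the cycle the system enters has period 8.

Derivation:
t=0: [88, 34, 47, 61]
t=1: [50, 63, 49, 58]
t=2: [12, 40, 12, 41]
t=3: [68, 38, 68, 38]
t=4: [73, 16, 73, 16]
t=5: [46, 28, 46, 28]
t=6: [82, 55, 82, 55]
t=7: [28, 52, 28, 52]
t=8: [39, 81, 39, 81]
t=9: [52, 73, 52, 73]
t=10: [27, 35, 27, 35]
t=11: [86, 81, 86, 81]
t=12: [51, 65, 51, 65]
t=13: [5, 36, 5, 36]
t=14: [79, 19, 79, 19]
t=15: [56, 45, 56, 45]
t=16: [54, 26, 54, 26]
t=17: [75, 33, 75, 33]
t=18: [89, 36, 89, 36]
t=19: [83, 75, 83, 75]
t=20: [34, 55, 34, 55]
t=21: [30, 86, 30, 86]
t=22: [67, 88, 67, 88]
t=23: [68, 12, 68, 12]
t=24: [34, 13, 34, 13]
t=25: [42, 86, 42, 86]
t=26: [66, 66, 66, 66]
t=27: [6, 6, 6, 6]
t=28: [18, 18, 18, 18]
t=29: [54, 54, 54, 54]
t=30: [30, 30, 30, 30]
t=31: [90, 90, 90, 90]
t=32: [78, 78, 78, 78]
t=33: [42, 42, 42, 42]
t=34: [66, 66, 66, 66]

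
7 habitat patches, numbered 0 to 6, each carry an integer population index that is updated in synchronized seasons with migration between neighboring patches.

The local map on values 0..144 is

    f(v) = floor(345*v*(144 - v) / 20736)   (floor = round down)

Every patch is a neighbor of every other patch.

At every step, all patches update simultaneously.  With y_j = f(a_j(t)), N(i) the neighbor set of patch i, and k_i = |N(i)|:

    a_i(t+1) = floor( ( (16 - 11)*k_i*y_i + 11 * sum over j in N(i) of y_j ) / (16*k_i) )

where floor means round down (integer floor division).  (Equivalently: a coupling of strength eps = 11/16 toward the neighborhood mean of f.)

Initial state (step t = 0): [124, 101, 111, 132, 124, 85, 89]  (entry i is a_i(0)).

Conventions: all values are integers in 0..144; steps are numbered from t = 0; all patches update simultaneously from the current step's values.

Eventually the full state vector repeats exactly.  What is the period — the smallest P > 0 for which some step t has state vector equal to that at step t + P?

Simulating step by step:
t=0: [124, 101, 111, 132, 124, 85, 89]
t=1: [54, 60, 58, 51, 54, 62, 62]
t=2: [81, 81, 81, 80, 81, 82, 82]
t=3: [84, 84, 84, 84, 84, 84, 84]
t=4: [83, 83, 83, 83, 83, 83, 83]
t=5: [84, 84, 84, 84, 84, 84, 84]

Answer: 2
Key observation: The state at step 3, [84, 84, 84, 84, 84, 84, 84], reappears at step 5 — and no state repeats earlier — so the cycle the system enters has period 2.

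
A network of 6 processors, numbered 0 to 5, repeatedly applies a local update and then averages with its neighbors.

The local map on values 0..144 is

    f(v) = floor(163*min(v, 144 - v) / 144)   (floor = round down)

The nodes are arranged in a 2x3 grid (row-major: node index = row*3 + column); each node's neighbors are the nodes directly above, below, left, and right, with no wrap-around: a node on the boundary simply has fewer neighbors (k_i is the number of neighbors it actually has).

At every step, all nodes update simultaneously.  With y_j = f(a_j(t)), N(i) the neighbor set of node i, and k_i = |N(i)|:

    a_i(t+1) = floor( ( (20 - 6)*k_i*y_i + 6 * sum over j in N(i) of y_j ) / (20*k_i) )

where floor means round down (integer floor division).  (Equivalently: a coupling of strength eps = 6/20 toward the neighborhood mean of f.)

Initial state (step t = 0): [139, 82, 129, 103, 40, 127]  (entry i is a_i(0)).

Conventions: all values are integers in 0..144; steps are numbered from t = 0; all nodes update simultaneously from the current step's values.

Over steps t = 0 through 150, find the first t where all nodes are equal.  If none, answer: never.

Answer: never
Key observation: The state at step 10 reappears at step 12 — the system is in a cycle of period 2 from step 10 on.  No step 0..12 is synchronized, and the cycle repeats forever, so no step up to 150 (or ever) has all nodes equal.

Derivation:
t=0: [139, 82, 129, 103, 40, 127]  (not all equal)
t=1: [20, 55, 24, 39, 45, 22]  (not all equal)
t=2: [31, 53, 31, 41, 48, 28]  (not all equal)
t=3: [40, 53, 38, 45, 51, 35]  (not all equal)
t=4: [47, 55, 44, 50, 54, 42]  (not all equal)
t=5: [54, 59, 50, 56, 59, 49]  (not all equal)
t=6: [62, 64, 57, 63, 64, 56]  (not all equal)
t=7: [70, 71, 65, 71, 71, 64]  (not all equal)
t=8: [79, 79, 73, 79, 79, 73]  (not all equal)
t=9: [73, 73, 78, 73, 73, 78]  (not all equal)
t=10: [80, 79, 74, 80, 79, 74]  (not all equal)
t=11: [72, 73, 78, 72, 73, 78]  (not all equal)
t=12: [80, 79, 74, 80, 79, 74]  (not all equal)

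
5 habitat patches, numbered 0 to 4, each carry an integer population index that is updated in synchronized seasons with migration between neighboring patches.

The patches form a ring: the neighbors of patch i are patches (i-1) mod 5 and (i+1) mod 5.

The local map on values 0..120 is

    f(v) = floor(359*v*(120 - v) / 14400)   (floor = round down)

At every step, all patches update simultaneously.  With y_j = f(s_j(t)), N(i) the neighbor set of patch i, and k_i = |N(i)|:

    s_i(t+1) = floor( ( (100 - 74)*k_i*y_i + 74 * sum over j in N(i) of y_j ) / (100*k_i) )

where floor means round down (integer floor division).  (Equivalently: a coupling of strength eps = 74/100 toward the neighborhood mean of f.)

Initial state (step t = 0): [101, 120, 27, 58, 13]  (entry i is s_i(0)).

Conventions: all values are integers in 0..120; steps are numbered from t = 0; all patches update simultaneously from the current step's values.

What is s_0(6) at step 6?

Answer: s_0(6) = 79

Derivation:
t=0: [101, 120, 27, 58, 13]
t=1: [24, 40, 49, 58, 59]
t=2: [76, 73, 84, 87, 77]
t=3: [83, 80, 77, 76, 78]
t=4: [78, 79, 81, 81, 79]
t=5: [80, 79, 78, 78, 79]
t=6: [79, 80, 80, 80, 80]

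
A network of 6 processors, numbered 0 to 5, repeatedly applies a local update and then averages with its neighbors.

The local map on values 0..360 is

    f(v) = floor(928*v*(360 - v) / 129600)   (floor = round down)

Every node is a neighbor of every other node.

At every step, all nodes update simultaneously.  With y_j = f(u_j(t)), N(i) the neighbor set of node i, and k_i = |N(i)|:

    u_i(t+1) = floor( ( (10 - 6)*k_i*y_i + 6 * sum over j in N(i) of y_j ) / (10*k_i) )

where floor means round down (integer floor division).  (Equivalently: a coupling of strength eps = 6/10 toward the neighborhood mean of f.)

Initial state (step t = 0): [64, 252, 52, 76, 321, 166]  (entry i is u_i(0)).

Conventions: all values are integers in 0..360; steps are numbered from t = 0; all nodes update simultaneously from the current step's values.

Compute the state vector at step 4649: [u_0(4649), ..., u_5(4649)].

Simulating step by step:
t=0: [64, 252, 52, 76, 321, 166]
t=1: [147, 164, 141, 153, 134, 174]
t=2: [224, 226, 223, 225, 222, 226]
t=3: [217, 216, 217, 217, 217, 216]
t=4: [222, 222, 222, 222, 222, 222]
t=5: [219, 219, 219, 219, 219, 219]
t=6: [221, 221, 221, 221, 221, 221]
t=7: [219, 219, 219, 219, 219, 219]

Answer: [219, 219, 219, 219, 219, 219]
Key observation: The state at step 5, [219, 219, 219, 219, 219, 219], reappears at step 7: the system is in a cycle of period 2 from step 5 on.  Therefore the state at step 4649 equals the state at step 5 + ((4649 - 5) mod 2) = 5, which is [219, 219, 219, 219, 219, 219].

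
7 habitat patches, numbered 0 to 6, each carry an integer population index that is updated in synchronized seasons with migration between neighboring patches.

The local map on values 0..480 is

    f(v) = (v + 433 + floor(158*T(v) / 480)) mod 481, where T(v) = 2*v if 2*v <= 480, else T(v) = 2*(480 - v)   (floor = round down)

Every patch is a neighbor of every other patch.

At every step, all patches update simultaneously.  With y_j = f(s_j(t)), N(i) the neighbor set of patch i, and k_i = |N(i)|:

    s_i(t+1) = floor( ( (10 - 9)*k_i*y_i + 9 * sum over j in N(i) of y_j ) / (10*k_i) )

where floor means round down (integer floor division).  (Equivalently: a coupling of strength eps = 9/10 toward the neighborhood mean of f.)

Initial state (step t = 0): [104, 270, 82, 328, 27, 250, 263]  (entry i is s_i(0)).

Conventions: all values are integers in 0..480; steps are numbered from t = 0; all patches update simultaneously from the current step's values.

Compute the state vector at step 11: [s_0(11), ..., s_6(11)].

Simulating step by step:
t=0: [104, 270, 82, 328, 27, 250, 263]
t=1: [314, 302, 316, 301, 296, 303, 302]
t=2: [371, 371, 371, 371, 371, 371, 371]
t=3: [394, 394, 394, 394, 394, 394, 394]
t=4: [402, 402, 402, 402, 402, 402, 402]
t=5: [405, 405, 405, 405, 405, 405, 405]
t=6: [406, 406, 406, 406, 406, 406, 406]
t=7: [406, 406, 406, 406, 406, 406, 406]
t=8: [406, 406, 406, 406, 406, 406, 406]
t=9: [406, 406, 406, 406, 406, 406, 406]
t=10: [406, 406, 406, 406, 406, 406, 406]
t=11: [406, 406, 406, 406, 406, 406, 406]

Answer: [406, 406, 406, 406, 406, 406, 406]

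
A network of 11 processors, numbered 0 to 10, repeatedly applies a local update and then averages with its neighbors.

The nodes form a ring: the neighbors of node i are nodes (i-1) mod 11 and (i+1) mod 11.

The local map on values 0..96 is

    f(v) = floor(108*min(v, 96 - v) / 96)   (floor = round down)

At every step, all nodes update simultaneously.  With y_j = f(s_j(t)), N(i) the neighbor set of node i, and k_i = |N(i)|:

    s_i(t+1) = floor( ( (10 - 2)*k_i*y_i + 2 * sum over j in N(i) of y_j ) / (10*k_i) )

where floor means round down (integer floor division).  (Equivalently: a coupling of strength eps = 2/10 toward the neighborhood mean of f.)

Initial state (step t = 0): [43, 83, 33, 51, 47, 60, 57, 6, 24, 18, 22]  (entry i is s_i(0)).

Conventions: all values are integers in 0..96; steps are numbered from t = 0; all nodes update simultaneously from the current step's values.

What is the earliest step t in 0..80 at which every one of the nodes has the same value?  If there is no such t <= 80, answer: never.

Simulating step by step:
t=0: [43, 83, 33, 51, 47, 60, 57, 6, 24, 18, 22]  (not all equal)
t=1: [42, 19, 36, 48, 50, 41, 39, 11, 24, 21, 26]  (not all equal)
t=2: [42, 25, 39, 52, 50, 46, 40, 16, 25, 24, 30]  (not all equal)
t=3: [43, 31, 42, 48, 50, 50, 42, 21, 26, 27, 33]  (not all equal)
t=4: [45, 36, 46, 53, 51, 50, 45, 26, 28, 30, 37]  (not all equal)
t=5: [48, 42, 49, 48, 49, 50, 48, 31, 31, 33, 41]  (not all equal)
t=6: [52, 48, 51, 53, 52, 51, 51, 36, 34, 37, 45]  (not all equal)
t=7: [49, 53, 50, 48, 49, 49, 49, 40, 38, 41, 49]  (not all equal)
t=8: [51, 48, 51, 53, 52, 52, 51, 45, 42, 46, 51]  (not all equal)
t=9: [50, 53, 50, 48, 48, 49, 49, 49, 47, 50, 50]  (not all equal)
t=10: [50, 48, 51, 53, 53, 52, 52, 52, 51, 51, 51]  (not all equal)
t=11: [51, 53, 50, 48, 48, 48, 49, 49, 49, 50, 50]  (not all equal)
t=12: [49, 48, 51, 53, 54, 53, 52, 52, 51, 51, 50]  (not all equal)
t=13: [52, 53, 50, 48, 47, 48, 48, 49, 49, 50, 51]  (not all equal)
t=14: [49, 48, 51, 53, 52, 53, 53, 52, 51, 51, 50]  (not all equal)
t=15: [52, 53, 50, 48, 48, 48, 48, 49, 49, 50, 51]  (not all equal)
t=16: [49, 48, 51, 53, 54, 54, 53, 52, 51, 51, 50]  (not all equal)
t=17: [52, 53, 50, 48, 47, 47, 48, 49, 49, 50, 51]  (not all equal)
t=18: [49, 48, 51, 53, 52, 52, 53, 52, 51, 51, 50]  (not all equal)
t=19: [52, 53, 50, 48, 48, 48, 48, 49, 49, 50, 51]  (not all equal)

Answer: never
Key observation: The state at step 15 reappears at step 19 — the system is in a cycle of period 4 from step 15 on.  No step 0..19 is synchronized, and the cycle repeats forever, so no step up to 80 (or ever) has all nodes equal.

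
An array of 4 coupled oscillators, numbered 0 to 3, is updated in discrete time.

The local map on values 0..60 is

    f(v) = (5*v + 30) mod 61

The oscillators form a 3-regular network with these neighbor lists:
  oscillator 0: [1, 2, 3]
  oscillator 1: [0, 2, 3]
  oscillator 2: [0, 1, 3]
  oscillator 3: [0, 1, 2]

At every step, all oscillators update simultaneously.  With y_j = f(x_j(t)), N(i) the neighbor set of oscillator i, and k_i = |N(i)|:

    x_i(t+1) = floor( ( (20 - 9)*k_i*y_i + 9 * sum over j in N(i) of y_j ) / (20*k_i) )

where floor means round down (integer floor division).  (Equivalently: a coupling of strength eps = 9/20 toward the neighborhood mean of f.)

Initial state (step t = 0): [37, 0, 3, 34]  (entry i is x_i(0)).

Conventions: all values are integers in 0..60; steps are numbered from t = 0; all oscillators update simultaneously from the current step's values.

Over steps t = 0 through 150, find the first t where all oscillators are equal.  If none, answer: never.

Answer: 21
Key observation: Synchronization is absorbing here: once all oscillators are equal they stay equal, and step 21 is the first all-equal step.

Derivation:
t=0: [37, 0, 3, 34]  (not all equal)
t=1: [31, 30, 36, 25]  (not all equal)
t=2: [18, 41, 28, 31]  (not all equal)
t=3: [47, 44, 43, 24]  (not all equal)
t=4: [16, 10, 8, 19]  (not all equal)
t=5: [31, 19, 15, 13]  (not all equal)
t=6: [13, 13, 30, 26]  (not all equal)
t=7: [38, 38, 47, 39]  (not all equal)
t=8: [35, 35, 28, 37]  (not all equal)
t=9: [27, 27, 37, 31]  (not all equal)
t=10: [35, 35, 30, 18]  (not all equal)
t=11: [32, 32, 47, 47]  (not all equal)
t=12: [11, 11, 16, 16]  (not all equal)
t=13: [31, 31, 41, 41]  (not all equal)
t=14: [17, 17, 37, 37]  (not all equal)
t=15: [47, 47, 38, 38]  (not all equal)
t=16: [25, 25, 32, 32]  (not all equal)
t=17: [25, 25, 14, 14]  (not all equal)
t=18: [34, 34, 37, 37]  (not all equal)
t=19: [21, 21, 27, 27]  (not all equal)
t=20: [22, 22, 34, 34]  (not all equal)
t=21: [17, 17, 17, 17]  (all equal)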